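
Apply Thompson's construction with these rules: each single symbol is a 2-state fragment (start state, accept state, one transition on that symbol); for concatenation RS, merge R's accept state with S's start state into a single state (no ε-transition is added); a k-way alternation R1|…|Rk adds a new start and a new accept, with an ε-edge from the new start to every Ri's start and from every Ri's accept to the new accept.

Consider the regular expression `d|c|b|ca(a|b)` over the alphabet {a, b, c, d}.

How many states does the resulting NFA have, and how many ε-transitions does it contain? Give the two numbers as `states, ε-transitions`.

16, 12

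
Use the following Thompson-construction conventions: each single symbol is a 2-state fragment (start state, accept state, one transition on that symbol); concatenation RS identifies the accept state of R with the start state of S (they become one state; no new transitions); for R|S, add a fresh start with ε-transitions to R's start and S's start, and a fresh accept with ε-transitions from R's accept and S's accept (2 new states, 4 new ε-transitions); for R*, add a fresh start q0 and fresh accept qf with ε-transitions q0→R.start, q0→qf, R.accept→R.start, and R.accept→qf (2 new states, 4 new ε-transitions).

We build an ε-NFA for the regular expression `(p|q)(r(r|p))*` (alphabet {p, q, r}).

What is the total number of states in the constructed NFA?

Bottom-up over the parse tree:
Each of the 5 symbol leaves contributes a 2-state fragment.
  p|q — 6 states
  r|p — 6 states
  r(r|p) — 7 states
  (r(r|p))* — 9 states
  (p|q)(r(r|p))* — 14 states

14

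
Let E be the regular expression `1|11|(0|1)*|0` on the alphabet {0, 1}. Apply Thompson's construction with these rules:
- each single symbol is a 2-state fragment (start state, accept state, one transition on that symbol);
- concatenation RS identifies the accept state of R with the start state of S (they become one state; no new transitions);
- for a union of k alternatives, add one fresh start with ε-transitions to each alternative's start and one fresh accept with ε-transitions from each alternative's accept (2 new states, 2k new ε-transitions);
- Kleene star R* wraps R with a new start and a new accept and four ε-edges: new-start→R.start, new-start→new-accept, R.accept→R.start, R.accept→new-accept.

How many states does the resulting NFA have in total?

Bottom-up over the parse tree:
Each of the 6 symbol leaves contributes a 2-state fragment.
  11 = 3 states
  0|1 = 6 states
  (0|1)* = 8 states
  1|11|(0|1)*|0 = 17 states

17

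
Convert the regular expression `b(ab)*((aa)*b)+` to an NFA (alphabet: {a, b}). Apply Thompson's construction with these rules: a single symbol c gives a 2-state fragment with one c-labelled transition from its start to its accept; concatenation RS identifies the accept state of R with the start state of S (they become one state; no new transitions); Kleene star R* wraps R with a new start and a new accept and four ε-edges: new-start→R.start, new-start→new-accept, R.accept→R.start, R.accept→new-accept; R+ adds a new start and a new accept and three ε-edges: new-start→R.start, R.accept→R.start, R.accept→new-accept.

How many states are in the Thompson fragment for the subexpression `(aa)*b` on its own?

Fragment for `(aa)*b`:
Each of the 3 symbol leaves contributes a 2-state fragment.
  aa : 3 states
  (aa)* : 5 states
  (aa)*b : 6 states

6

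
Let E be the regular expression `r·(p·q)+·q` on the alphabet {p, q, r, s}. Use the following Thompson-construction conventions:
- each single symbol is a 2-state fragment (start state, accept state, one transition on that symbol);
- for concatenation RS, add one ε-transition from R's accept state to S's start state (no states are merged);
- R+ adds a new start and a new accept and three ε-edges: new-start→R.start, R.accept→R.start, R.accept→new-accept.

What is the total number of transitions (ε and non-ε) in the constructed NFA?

By structural recursion:
Each of the 4 symbol leaves contributes 1 transition (1 symbol, 0 ε).
  p·q — 3 transitions (2 symbol, 1 ε)
  (p·q)+ — 6 transitions (2 symbol, 4 ε)
  r·(p·q)+·q — 10 transitions (4 symbol, 6 ε)

10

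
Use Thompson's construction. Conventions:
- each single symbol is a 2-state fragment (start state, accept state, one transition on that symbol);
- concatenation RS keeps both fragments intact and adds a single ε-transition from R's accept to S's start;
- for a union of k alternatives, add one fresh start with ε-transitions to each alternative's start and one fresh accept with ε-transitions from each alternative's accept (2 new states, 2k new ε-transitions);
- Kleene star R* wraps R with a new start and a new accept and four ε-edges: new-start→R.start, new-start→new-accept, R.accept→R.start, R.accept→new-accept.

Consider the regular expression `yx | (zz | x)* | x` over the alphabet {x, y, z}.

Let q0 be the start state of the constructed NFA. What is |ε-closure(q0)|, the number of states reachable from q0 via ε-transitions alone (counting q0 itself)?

9

Compute the ε-closure size of each fragment's start state recursively; a symbol fragment's start has no outgoing ε-edge, so its closure is just itself (size 1).
  yx — same as the first factor's closure: |ε-closure| = 1
  zz — same as the first factor's closure: |ε-closure| = 1
  zz | x — |ε-closure| = 1 + 1 + 1 = 3 (the new accept is not ε-reachable since no branch accepts ε)
  (zz | x)* — the star's fresh start ε-reaches both the body's start and the fresh accept: |ε-closure| = 2 + 3 = 5
  yx | (zz | x)* | x — |ε-closure| = 1 (new start) + (1 + 5 + 1) + 1 (new accept, since some branch ε-reaches its own accept) = 9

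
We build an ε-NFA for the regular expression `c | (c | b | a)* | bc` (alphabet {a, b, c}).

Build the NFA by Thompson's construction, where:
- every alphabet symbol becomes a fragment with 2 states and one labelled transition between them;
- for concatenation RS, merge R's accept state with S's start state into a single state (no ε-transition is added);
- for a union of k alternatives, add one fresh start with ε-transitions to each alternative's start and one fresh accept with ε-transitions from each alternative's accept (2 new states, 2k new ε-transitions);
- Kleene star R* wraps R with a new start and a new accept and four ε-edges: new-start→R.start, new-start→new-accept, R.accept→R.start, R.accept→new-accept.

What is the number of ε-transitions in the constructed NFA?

Per subexpression:
Each of the 6 symbol leaves contributes 0 ε-transitions.
  c | b | a — 6 ε-transitions
  (c | b | a)* — 10 ε-transitions
  bc — 0 ε-transitions
  c | (c | b | a)* | bc — 16 ε-transitions

16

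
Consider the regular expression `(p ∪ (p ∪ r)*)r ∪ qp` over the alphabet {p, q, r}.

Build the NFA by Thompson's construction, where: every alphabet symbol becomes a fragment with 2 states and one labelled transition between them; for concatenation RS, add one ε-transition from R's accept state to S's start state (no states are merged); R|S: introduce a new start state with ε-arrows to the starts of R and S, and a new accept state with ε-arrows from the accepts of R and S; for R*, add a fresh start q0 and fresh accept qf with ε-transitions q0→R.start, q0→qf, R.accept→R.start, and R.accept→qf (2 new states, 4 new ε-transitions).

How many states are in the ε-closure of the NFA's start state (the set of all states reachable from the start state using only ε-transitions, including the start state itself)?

Compute the ε-closure size of each fragment's start state recursively; a symbol fragment's start has no outgoing ε-edge, so its closure is just itself (size 1).
  p ∪ r : new start ε-reaches every alternative's start; none of them accept ε, so the new accept is not reached: |closure| = 1 + 1 + 1 = 3
  (p ∪ r)* : |closure| = 1 (new start) + 3 (body) + 1 (new accept) = 5
  p ∪ (p ∪ r)* : new start ε-reaches every alternative's start; at least one alternative accepts ε, so the union's new accept is reached too: |closure| = 1 + 1 + 5 + 1 = 8
  (p ∪ (p ∪ r)*)r : |closure| = 8 + 1 = 9 (closure spills across the concat boundary because the left factor accepts ε)
  qp : same as the first factor's closure: |closure| = 1
  (p ∪ (p ∪ r)*)r ∪ qp : new start ε-reaches every alternative's start; none of them accept ε, so the new accept is not reached: |closure| = 1 + 9 + 1 = 11

11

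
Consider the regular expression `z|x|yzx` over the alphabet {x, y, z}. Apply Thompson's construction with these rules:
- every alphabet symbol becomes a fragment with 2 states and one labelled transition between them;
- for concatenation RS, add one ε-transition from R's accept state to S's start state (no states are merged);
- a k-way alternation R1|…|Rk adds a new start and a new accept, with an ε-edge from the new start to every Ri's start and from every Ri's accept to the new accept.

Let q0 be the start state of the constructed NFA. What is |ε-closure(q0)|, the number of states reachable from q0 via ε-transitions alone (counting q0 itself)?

Work bottom-up. For each fragment F, track |ε-closure(F.start)| and whether F's accept lies in that closure (i.e. whether F accepts ε). A single-symbol fragment has closure size 1 and does not accept ε.
  yzx → |ε-closure| equals the left operand's closure size = 1 (its accept is not ε-reachable, so the closure stops there)
  z|x|yzx → new start ε-reaches every alternative's start; none of them accept ε, so the new accept is not reached: |ε-closure| = 1 + 1 + 1 + 1 = 4

4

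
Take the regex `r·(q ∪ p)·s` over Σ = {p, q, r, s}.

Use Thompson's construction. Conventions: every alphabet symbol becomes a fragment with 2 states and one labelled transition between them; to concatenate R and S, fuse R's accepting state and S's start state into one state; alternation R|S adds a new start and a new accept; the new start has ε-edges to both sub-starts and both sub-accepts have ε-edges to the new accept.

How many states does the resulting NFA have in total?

By structural recursion:
Each of the 4 symbol leaves contributes a 2-state fragment.
  q ∪ p → 6 states
  r·(q ∪ p)·s → 8 states

8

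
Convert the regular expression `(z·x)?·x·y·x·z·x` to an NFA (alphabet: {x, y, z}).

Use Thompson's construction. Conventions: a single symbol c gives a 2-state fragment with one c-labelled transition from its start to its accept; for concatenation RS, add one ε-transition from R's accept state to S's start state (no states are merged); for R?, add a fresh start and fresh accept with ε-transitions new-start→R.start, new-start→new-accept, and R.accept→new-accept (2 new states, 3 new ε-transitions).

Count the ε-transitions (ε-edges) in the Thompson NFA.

By structural recursion:
Each of the 7 symbol leaves contributes 0 ε-transitions.
  z·x → 1 ε-transition
  (z·x)? → 4 ε-transitions
  (z·x)?·x·y·x·z·x → 9 ε-transitions

9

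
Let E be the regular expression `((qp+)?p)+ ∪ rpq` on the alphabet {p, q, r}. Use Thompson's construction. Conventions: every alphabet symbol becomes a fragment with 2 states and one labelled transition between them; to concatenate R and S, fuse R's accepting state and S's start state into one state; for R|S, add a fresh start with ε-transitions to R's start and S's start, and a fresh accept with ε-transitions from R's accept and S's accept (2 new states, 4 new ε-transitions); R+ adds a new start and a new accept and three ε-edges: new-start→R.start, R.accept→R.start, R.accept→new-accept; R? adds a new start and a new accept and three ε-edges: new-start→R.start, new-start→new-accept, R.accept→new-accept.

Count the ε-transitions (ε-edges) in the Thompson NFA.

13

Recursing over subexpressions:
Each of the 6 symbol leaves contributes 0 ε-transitions.
  p+ = 3 ε-transitions
  qp+ = 3 ε-transitions
  (qp+)? = 6 ε-transitions
  (qp+)?p = 6 ε-transitions
  ((qp+)?p)+ = 9 ε-transitions
  rpq = 0 ε-transitions
  ((qp+)?p)+ ∪ rpq = 13 ε-transitions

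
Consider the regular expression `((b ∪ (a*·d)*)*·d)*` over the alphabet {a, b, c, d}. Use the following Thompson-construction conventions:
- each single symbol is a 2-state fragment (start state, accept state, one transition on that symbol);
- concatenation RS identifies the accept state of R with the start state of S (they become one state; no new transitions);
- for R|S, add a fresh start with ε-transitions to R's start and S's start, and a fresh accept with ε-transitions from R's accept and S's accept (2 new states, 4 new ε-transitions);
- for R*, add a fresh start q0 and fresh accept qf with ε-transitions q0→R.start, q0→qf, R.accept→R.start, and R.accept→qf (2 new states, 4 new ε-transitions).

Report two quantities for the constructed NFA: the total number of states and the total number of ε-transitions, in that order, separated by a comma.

Recursing over subexpressions:
Each of the 4 symbol leaves contributes 2 states and 0 ε-transitions.
  a* → 4 states, 4 ε-transitions
  a*·d → 5 states, 4 ε-transitions
  (a*·d)* → 7 states, 8 ε-transitions
  b ∪ (a*·d)* → 11 states, 12 ε-transitions
  (b ∪ (a*·d)*)* → 13 states, 16 ε-transitions
  (b ∪ (a*·d)*)*·d → 14 states, 16 ε-transitions
  ((b ∪ (a*·d)*)*·d)* → 16 states, 20 ε-transitions

16, 20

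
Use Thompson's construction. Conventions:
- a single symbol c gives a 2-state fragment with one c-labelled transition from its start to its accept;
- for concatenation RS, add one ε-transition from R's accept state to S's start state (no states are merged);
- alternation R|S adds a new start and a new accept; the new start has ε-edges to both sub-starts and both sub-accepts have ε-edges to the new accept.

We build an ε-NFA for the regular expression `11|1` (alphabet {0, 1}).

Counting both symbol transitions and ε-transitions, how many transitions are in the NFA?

Per subexpression:
Each of the 3 symbol leaves contributes 1 transition (1 symbol, 0 ε).
  11 — 3 transitions (2 symbol, 1 ε)
  11|1 — 8 transitions (3 symbol, 5 ε)

8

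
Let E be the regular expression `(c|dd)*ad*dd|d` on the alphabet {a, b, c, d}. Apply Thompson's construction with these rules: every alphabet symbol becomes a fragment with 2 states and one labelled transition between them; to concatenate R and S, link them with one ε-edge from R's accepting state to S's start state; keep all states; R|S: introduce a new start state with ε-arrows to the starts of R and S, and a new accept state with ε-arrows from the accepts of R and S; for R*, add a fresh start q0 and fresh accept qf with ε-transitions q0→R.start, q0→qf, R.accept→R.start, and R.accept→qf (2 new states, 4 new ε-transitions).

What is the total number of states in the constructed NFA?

Bottom-up over the parse tree:
Each of the 8 symbol leaves contributes a 2-state fragment.
  dd = 4 states
  c|dd = 8 states
  (c|dd)* = 10 states
  d* = 4 states
  (c|dd)*ad*dd = 20 states
  (c|dd)*ad*dd|d = 24 states

24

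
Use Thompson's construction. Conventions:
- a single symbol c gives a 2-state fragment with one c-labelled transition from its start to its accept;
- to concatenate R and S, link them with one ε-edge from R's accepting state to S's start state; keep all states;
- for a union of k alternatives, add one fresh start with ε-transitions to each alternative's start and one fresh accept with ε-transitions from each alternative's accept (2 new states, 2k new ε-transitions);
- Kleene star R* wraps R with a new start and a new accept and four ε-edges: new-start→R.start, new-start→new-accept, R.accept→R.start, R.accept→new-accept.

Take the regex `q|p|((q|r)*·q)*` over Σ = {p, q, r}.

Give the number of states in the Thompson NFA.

18

Bottom-up over the parse tree:
Each of the 5 symbol leaves contributes a 2-state fragment.
  q|r = 6 states
  (q|r)* = 8 states
  (q|r)*·q = 10 states
  ((q|r)*·q)* = 12 states
  q|p|((q|r)*·q)* = 18 states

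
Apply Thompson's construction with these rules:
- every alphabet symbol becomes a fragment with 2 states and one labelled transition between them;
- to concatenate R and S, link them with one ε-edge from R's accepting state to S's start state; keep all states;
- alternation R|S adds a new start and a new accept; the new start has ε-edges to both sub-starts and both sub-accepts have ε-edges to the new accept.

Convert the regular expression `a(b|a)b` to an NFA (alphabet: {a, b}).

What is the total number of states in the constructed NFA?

10

Recursing over subexpressions:
Each of the 4 symbol leaves contributes a 2-state fragment.
  b|a — 6 states
  a(b|a)b — 10 states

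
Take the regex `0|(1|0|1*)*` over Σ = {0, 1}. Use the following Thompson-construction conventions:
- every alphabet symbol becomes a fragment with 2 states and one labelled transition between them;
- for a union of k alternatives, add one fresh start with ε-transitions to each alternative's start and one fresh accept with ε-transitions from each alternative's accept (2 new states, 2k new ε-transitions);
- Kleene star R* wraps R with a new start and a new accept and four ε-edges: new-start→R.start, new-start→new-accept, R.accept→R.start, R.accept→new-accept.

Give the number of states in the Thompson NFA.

Bottom-up over the parse tree:
Each of the 4 symbol leaves contributes a 2-state fragment.
  1* — 4 states
  1|0|1* — 10 states
  (1|0|1*)* — 12 states
  0|(1|0|1*)* — 16 states

16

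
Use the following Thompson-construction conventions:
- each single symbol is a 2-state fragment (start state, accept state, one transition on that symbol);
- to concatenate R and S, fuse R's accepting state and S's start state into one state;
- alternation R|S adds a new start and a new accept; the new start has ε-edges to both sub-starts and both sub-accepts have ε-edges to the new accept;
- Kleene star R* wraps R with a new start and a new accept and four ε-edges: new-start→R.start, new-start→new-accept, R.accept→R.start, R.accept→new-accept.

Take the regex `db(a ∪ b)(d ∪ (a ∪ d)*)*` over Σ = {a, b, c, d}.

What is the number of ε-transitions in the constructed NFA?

Bottom-up over the parse tree:
Each of the 7 symbol leaves contributes 0 ε-transitions.
  a ∪ b : 4 ε-transitions
  a ∪ d : 4 ε-transitions
  (a ∪ d)* : 8 ε-transitions
  d ∪ (a ∪ d)* : 12 ε-transitions
  (d ∪ (a ∪ d)*)* : 16 ε-transitions
  db(a ∪ b)(d ∪ (a ∪ d)*)* : 20 ε-transitions

20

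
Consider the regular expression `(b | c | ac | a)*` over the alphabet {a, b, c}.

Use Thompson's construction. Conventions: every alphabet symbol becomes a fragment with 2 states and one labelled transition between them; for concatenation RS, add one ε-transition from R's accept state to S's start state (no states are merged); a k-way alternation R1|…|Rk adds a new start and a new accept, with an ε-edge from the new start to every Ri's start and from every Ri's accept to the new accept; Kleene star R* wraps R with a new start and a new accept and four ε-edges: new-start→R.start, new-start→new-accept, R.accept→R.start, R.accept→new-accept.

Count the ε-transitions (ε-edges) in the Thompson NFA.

13

Per subexpression:
Each of the 5 symbol leaves contributes 0 ε-transitions.
  ac — 1 ε-transition
  b | c | ac | a — 9 ε-transitions
  (b | c | ac | a)* — 13 ε-transitions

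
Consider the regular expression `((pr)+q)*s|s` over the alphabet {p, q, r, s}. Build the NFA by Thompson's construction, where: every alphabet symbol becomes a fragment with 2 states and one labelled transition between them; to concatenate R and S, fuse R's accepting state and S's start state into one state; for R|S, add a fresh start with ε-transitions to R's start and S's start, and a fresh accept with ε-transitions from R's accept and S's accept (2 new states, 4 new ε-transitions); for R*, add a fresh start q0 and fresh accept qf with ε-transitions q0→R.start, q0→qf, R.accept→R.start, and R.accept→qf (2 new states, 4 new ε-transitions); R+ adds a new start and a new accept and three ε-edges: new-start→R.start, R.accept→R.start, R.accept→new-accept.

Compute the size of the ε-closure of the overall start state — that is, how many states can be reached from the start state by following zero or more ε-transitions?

Compute the ε-closure size of each fragment's start state recursively; a symbol fragment's start has no outgoing ε-edge, so its closure is just itself (size 1).
  pr — |closure| equals the left operand's closure size = 1 (its accept is not ε-reachable, so the closure stops there)
  (pr)+ — |closure| = 1 + 1 = 2 (the body doesn't accept ε, so the new accept is not reached)
  (pr)+q — same as the first factor's closure: |closure| = 2
  ((pr)+q)* — the star's fresh start ε-reaches both the body's start and the fresh accept: |closure| = 2 + 2 = 4
  ((pr)+q)*s — |closure| = 4 + (1−1) = 4 (closure spills across the concat boundary because the left factor accepts ε)
  ((pr)+q)*s|s — |closure| = 1 + 4 + 1 = 6 (the new accept is not ε-reachable since no branch accepts ε)

6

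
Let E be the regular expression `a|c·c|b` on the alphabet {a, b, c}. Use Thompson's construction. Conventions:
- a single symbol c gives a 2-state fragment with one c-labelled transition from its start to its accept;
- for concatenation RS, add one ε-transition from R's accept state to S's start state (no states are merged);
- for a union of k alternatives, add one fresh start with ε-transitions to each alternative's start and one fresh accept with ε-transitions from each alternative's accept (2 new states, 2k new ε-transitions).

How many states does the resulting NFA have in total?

Recursing over subexpressions:
Each of the 4 symbol leaves contributes a 2-state fragment.
  c·c → 4 states
  a|c·c|b → 10 states

10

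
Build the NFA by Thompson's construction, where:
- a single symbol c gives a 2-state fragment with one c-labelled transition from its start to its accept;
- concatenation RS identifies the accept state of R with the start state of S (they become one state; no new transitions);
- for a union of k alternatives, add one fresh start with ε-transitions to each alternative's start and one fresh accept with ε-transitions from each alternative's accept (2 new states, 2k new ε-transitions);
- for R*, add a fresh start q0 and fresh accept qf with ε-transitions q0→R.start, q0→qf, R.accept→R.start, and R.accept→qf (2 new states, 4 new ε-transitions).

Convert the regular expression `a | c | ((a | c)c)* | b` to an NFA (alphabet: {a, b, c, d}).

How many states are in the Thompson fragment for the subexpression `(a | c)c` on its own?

7

Fragment for `(a | c)c`:
Each of the 3 symbol leaves contributes a 2-state fragment.
  a | c → 6 states
  (a | c)c → 7 states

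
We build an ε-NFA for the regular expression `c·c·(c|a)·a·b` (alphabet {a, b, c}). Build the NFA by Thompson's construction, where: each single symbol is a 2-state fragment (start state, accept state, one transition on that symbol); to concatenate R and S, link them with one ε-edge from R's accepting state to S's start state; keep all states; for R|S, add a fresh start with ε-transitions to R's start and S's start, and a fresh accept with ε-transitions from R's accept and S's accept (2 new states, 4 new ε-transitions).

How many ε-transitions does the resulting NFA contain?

Per subexpression:
Each of the 6 symbol leaves contributes 0 ε-transitions.
  c|a = 4 ε-transitions
  c·c·(c|a)·a·b = 8 ε-transitions

8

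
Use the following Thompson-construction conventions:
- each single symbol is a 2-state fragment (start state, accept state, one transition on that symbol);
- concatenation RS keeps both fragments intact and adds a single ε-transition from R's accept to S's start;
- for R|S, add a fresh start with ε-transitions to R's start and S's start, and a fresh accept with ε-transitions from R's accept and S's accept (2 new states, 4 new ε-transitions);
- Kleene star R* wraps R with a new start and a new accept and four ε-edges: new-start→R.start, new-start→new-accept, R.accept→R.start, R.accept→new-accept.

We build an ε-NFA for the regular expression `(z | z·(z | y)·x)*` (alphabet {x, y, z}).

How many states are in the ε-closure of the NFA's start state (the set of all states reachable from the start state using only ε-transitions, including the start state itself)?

Work bottom-up. For each fragment F, track |ε-closure(F.start)| and whether F's accept lies in that closure (i.e. whether F accepts ε). A single-symbol fragment has closure size 1 and does not accept ε.
  z | y — new start ε-reaches every alternative's start; none of them accept ε, so the new accept is not reached: |ε-closure| = 1 + 1 + 1 = 3
  z·(z | y)·x — same as the first factor's closure: |ε-closure| = 1
  z | z·(z | y)·x — new start ε-reaches every alternative's start; none of them accept ε, so the new accept is not reached: |ε-closure| = 1 + 1 + 1 = 3
  (z | z·(z | y)·x)* — new start has ε-edges to the inner start and to the new accept, so |ε-closure| = 2 + 3 = 5

5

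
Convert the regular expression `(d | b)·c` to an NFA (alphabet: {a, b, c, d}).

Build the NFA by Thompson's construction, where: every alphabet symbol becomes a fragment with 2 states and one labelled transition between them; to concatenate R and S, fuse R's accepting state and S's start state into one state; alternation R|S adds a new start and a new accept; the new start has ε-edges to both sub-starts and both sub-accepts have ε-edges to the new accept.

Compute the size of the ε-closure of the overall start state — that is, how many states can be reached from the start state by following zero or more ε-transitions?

3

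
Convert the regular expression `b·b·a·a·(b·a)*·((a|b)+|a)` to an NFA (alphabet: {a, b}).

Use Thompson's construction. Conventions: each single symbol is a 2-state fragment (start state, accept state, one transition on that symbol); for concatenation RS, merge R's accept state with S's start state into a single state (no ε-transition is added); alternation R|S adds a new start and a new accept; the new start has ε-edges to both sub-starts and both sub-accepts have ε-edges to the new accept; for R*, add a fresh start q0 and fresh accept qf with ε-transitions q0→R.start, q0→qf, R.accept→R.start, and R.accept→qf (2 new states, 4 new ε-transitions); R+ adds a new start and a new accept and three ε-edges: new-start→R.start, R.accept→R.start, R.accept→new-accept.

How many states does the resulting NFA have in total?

Bottom-up over the parse tree:
Each of the 9 symbol leaves contributes a 2-state fragment.
  b·a = 3 states
  (b·a)* = 5 states
  a|b = 6 states
  (a|b)+ = 8 states
  (a|b)+|a = 12 states
  b·b·a·a·(b·a)*·((a|b)+|a) = 20 states

20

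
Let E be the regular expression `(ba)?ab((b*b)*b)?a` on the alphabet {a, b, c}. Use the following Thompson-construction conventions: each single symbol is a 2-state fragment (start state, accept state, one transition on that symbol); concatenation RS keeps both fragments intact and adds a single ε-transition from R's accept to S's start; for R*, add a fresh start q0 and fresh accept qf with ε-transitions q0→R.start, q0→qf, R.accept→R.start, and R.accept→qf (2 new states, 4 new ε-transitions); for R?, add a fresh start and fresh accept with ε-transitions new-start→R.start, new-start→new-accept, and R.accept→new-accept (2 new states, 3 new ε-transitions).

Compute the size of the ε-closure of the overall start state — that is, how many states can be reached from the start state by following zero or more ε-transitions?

Let C(F) = |ε-closure(F.start)| within fragment F, and note whether F accepts ε. Symbol fragments have C = 1 and do not accept ε. Then:
  ba → same as the first factor's closure: |ε-closure| = 1
  (ba)? → |ε-closure| = 1 (new start) + 1 (body) + 1 (new accept, via ε) = 3
  b* → the star's fresh start ε-reaches both the body's start and the fresh accept: |ε-closure| = 2 + 1 = 3
  b*b → the left operand accepts ε, so the closure extends into the next operand (via the concat ε-link); |ε-closure| = 3 + 1 = 4
  (b*b)* → new start has ε-edges to the inner start and to the new accept, so |ε-closure| = 2 + 4 = 6
  (b*b)*b → |ε-closure| = 6 + 1 = 7 (closure spills across the concat boundary because the left factor accepts ε)
  ((b*b)*b)? → |ε-closure| = 1 (new start) + 7 (body) + 1 (new accept, via ε) = 9
  (ba)?ab((b*b)*b)?a → the left operand accepts ε, so the closure extends into the next operand (via the concat ε-link); |ε-closure| = 3 + 1 = 4

4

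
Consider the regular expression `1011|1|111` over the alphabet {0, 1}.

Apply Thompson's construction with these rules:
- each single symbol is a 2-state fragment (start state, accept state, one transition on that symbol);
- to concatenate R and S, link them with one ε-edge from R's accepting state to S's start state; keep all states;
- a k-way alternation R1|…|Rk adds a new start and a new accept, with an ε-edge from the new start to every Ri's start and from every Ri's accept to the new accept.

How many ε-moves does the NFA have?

11

Building bottom-up:
Each of the 8 symbol leaves contributes 0 ε-transitions.
  1011 → 3 ε-transitions
  111 → 2 ε-transitions
  1011|1|111 → 11 ε-transitions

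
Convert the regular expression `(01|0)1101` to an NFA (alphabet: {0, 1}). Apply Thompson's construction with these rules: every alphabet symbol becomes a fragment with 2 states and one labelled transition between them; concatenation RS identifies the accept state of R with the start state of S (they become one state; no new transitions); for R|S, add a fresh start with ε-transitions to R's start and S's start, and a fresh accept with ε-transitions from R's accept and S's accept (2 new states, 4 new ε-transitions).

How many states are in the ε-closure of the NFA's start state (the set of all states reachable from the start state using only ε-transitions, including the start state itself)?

3

Compute the ε-closure size of each fragment's start state recursively; a symbol fragment's start has no outgoing ε-edge, so its closure is just itself (size 1).
  01 → same as the first factor's closure: |closure| = 1
  01|0 → new start ε-reaches every alternative's start; none of them accept ε, so the new accept is not reached: |closure| = 1 + 1 + 1 = 3
  (01|0)1101 → |closure| equals the left operand's closure size = 3 (its accept is not ε-reachable, so the closure stops there)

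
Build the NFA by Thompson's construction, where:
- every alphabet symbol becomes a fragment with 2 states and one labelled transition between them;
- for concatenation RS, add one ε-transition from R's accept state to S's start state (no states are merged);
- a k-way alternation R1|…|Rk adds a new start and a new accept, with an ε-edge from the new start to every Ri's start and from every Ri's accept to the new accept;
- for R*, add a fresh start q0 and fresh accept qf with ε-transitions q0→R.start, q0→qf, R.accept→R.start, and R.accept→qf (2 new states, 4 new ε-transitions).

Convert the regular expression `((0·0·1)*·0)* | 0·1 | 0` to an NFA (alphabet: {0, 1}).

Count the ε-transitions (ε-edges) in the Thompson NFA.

Recursing over subexpressions:
Each of the 7 symbol leaves contributes 0 ε-transitions.
  0·0·1 = 2 ε-transitions
  (0·0·1)* = 6 ε-transitions
  (0·0·1)*·0 = 7 ε-transitions
  ((0·0·1)*·0)* = 11 ε-transitions
  0·1 = 1 ε-transition
  ((0·0·1)*·0)* | 0·1 | 0 = 18 ε-transitions

18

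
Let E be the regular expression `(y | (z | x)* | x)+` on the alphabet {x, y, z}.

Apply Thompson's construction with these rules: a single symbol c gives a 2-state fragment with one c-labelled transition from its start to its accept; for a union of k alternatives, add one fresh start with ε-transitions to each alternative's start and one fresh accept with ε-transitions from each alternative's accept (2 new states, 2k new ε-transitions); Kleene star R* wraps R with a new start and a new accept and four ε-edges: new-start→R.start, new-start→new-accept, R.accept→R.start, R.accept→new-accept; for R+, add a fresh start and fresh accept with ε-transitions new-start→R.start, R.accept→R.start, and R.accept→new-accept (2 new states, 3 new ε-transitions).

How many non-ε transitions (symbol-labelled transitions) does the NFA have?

4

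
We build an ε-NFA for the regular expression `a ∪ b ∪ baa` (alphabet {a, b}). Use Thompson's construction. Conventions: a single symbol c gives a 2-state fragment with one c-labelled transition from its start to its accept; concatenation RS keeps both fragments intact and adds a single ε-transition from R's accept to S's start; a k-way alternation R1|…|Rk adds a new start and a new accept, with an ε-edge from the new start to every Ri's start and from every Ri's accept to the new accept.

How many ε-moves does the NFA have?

8

Recursing over subexpressions:
Each of the 5 symbol leaves contributes 0 ε-transitions.
  baa = 2 ε-transitions
  a ∪ b ∪ baa = 8 ε-transitions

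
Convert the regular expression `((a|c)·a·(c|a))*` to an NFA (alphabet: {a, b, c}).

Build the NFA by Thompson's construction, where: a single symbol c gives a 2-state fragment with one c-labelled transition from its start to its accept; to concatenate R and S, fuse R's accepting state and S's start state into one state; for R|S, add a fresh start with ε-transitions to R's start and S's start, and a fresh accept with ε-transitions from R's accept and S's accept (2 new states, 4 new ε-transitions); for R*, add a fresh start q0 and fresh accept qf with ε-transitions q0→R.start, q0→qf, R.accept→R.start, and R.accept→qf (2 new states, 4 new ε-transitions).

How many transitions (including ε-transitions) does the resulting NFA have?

17

Bottom-up over the parse tree:
Each of the 5 symbol leaves contributes 1 transition (1 symbol, 0 ε).
  a|c — 6 transitions (2 symbol, 4 ε)
  c|a — 6 transitions (2 symbol, 4 ε)
  (a|c)·a·(c|a) — 13 transitions (5 symbol, 8 ε)
  ((a|c)·a·(c|a))* — 17 transitions (5 symbol, 12 ε)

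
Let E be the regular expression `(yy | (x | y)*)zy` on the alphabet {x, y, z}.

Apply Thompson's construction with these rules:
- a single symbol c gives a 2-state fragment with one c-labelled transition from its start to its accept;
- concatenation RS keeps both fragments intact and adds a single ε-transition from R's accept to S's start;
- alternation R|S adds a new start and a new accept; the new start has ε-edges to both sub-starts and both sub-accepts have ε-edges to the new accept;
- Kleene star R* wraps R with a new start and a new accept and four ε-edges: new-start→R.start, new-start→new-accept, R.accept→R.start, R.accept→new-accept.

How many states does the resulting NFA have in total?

18

Recursing over subexpressions:
Each of the 6 symbol leaves contributes a 2-state fragment.
  yy : 4 states
  x | y : 6 states
  (x | y)* : 8 states
  yy | (x | y)* : 14 states
  (yy | (x | y)*)zy : 18 states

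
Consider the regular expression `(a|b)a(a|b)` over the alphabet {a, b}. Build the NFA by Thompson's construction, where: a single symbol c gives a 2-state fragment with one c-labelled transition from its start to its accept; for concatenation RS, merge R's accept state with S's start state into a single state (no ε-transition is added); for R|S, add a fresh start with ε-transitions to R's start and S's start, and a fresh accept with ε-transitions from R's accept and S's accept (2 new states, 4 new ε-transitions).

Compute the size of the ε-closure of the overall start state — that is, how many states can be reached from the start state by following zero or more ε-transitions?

Work bottom-up. For each fragment F, track |ε-closure(F.start)| and whether F's accept lies in that closure (i.e. whether F accepts ε). A single-symbol fragment has closure size 1 and does not accept ε.
  a|b — new start ε-reaches every alternative's start; none of them accept ε, so the new accept is not reached: C = 1 + 1 + 1 = 3
  a|b — new start ε-reaches every alternative's start; none of them accept ε, so the new accept is not reached: C = 1 + 1 + 1 = 3
  (a|b)a(a|b) — C equals the left operand's closure size = 3 (its accept is not ε-reachable, so the closure stops there)

3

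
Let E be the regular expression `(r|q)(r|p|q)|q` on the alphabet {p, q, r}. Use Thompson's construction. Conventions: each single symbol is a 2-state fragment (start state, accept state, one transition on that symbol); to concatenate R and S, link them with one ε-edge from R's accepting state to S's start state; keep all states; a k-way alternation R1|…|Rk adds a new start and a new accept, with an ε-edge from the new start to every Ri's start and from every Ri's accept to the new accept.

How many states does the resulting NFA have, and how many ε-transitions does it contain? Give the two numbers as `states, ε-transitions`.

Building bottom-up:
Each of the 6 symbol leaves contributes 2 states and 0 ε-transitions.
  r|q : 6 states, 4 ε-transitions
  r|p|q : 8 states, 6 ε-transitions
  (r|q)(r|p|q) : 14 states, 11 ε-transitions
  (r|q)(r|p|q)|q : 18 states, 15 ε-transitions

18, 15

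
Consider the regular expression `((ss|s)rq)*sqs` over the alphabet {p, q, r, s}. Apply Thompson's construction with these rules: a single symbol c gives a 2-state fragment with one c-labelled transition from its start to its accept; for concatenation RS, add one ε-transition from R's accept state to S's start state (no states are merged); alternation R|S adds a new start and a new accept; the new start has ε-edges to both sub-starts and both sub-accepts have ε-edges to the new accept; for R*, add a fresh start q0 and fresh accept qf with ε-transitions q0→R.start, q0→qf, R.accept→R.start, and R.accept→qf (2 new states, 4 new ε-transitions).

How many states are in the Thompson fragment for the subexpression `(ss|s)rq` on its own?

Fragment for `(ss|s)rq`:
Each of the 5 symbol leaves contributes a 2-state fragment.
  ss → 4 states
  ss|s → 8 states
  (ss|s)rq → 12 states

12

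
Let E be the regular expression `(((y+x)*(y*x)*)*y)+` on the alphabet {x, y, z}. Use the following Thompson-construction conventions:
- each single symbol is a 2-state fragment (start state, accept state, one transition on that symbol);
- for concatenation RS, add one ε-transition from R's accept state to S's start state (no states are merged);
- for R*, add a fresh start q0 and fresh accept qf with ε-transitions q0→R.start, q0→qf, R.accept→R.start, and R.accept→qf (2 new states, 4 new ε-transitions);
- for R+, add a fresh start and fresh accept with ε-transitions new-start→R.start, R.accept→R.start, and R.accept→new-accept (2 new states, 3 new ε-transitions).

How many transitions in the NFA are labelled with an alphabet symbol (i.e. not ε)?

5

Bottom-up over the parse tree:
Each of the 5 symbol leaves contributes exactly 1 symbol transition.
  y+ = 1 symbol transition
  y+x = 2 symbol transitions
  (y+x)* = 2 symbol transitions
  y* = 1 symbol transition
  y*x = 2 symbol transitions
  (y*x)* = 2 symbol transitions
  (y+x)*(y*x)* = 4 symbol transitions
  ((y+x)*(y*x)*)* = 4 symbol transitions
  ((y+x)*(y*x)*)*y = 5 symbol transitions
  (((y+x)*(y*x)*)*y)+ = 5 symbol transitions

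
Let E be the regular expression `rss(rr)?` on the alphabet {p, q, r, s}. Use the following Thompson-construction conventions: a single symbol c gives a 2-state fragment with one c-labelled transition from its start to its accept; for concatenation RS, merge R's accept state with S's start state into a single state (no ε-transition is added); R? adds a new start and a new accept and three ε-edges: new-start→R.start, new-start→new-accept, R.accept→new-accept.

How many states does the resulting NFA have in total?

8

Bottom-up over the parse tree:
Each of the 5 symbol leaves contributes a 2-state fragment.
  rr → 3 states
  (rr)? → 5 states
  rss(rr)? → 8 states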